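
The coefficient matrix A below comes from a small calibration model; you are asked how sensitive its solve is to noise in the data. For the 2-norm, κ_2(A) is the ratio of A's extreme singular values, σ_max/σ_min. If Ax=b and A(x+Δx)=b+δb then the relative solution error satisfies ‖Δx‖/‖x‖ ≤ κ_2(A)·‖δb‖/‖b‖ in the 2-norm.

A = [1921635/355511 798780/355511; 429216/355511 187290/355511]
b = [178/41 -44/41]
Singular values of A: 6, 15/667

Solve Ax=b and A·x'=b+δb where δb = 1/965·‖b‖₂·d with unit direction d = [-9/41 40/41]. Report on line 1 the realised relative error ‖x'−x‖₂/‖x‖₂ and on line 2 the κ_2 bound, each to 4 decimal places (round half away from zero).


largest singular value 6, smallest 15/667
κ_2(A) = 6 / (15/667) = 266.8000
bound on ‖Δx‖/‖x‖: κ·ε = 266.8000·1/965 = 0.2765
solve Ax = b  →  x = [34.8205 -81.8359]
‖b‖₂ = 4.4721 and ‖x‖₂ = 88.9358
Δx = A⁻¹·δb where δb = 1/965·4.4721·d; ‖Δx‖ = 0.2061
relative error = 0.0023
so the bound overstates the realised error by a factor of ≈ 119.3199 (computed from the unrounded values)

0.0023
0.2765


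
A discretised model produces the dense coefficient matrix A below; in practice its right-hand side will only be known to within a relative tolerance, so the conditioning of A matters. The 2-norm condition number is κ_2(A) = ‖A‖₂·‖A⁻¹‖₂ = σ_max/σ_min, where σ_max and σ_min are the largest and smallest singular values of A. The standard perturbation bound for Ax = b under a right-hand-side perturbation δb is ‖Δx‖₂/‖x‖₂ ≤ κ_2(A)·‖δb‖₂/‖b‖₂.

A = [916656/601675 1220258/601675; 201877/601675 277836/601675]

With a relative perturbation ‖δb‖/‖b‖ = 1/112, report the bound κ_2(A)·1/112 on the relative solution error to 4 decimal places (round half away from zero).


2.6205

form AᵀA = [104820053/43071125 139755564/43071125; 139755564/43071125 186344132/43071125] with trace 58232837/8614225 and determinant 114244/215355625
eigenvalues of AᵀA: λ = (tr ± √(tr²−4·det))/2 = 169/25, 676/8614225
σ_max=√(169/25)=(13/5), σ_min=√(676/8614225)=(26/2935) → κ = 293.5000
κ_2(A)·‖δb‖/‖b‖ = 2.6205


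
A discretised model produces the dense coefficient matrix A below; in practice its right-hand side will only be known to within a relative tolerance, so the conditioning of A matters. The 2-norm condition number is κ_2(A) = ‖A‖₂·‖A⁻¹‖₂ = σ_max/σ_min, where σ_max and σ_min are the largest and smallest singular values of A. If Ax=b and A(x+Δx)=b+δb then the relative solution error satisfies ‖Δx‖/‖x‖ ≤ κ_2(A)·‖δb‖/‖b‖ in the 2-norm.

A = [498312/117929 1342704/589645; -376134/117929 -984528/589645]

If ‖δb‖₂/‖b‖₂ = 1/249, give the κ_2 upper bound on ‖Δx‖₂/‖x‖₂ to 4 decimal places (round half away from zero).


0.6965

M = AᵀA = [389791635300/13907249041 207879994080/13907249041; 207879994080/13907249041 110885976576/13907249041]. tr(M)=1732448484/48121969, det(M)=2073600/48121969
solving λ² − 1732448484/48121969·λ + 2073600/48121969 = 0 gives λ = 36, 57600/48121969
κ = σ_max/σ_min = 6/(240/6937) = 173.4250
κ_2(A)·‖δb‖/‖b‖ = 0.6965


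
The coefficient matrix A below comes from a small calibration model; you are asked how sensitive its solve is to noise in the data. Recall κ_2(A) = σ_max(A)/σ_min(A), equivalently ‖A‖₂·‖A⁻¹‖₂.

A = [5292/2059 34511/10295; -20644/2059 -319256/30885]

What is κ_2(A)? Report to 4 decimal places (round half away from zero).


form AᵀA = [454180000/4239481 1427723500/12718443; 1427723500/12718443 4505739025/38155329] with trace 10218025/45369 and determinant 250000/5041
eigenvalues of AᵀA: λ = (tr ± √(tr²−4·det))/2 = 225, 10000/45369
κ = σ_max/σ_min = 15/(100/213) = 31.9500

31.9500


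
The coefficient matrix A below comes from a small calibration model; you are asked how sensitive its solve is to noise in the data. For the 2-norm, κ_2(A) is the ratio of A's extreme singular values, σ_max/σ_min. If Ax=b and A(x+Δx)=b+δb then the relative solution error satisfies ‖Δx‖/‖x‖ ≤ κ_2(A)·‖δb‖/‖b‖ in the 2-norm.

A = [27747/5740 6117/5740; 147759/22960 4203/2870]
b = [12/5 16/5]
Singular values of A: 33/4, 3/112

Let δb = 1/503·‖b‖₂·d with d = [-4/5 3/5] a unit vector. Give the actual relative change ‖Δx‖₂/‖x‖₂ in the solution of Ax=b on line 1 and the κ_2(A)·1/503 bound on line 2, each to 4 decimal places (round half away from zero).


0.6123
0.6123

σ_max = 33/4, σ_min = 3/112
κ_2(A) = (33/4) / (3/112) = 308.0000
perturbation bound = 308.0000·1/503 = 0.6123
solve Ax = b  →  x = [0.4730 0.1064]
2-norm of b is 4.0000; of x, 0.4848
Δx = A⁻¹·δb where δb = 1/503·4.0000·d; ‖Δx‖ = 0.2969
relative error = 0.6123
realised/bound = 1 exactly: the bound is attained for this b and d


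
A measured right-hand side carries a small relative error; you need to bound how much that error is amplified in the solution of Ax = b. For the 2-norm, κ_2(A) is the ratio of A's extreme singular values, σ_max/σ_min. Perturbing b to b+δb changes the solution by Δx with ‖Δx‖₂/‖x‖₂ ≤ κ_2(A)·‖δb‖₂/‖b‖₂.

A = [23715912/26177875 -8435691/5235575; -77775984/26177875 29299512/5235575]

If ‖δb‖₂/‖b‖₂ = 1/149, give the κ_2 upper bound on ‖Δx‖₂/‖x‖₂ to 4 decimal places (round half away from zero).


1.0335

M = AᵀA = [10578477070656/1096449823225 -3966173571096/219289964645; -3966173571096/219289964645 1487395657737/43857992929]. tr(M)=165271171329/3793944025, det(M)=303595776/3793944025
solving λ² − 165271171329/3793944025·λ + 303595776/3793944025 = 0 gives λ = 1089/25, 278784/151757761
σ_max=√(1089/25)=(33/5), σ_min=√(278784/151757761)=(528/12319) → κ = 153.9875
bound on ‖Δx‖/‖x‖: κ·ε = 153.9875·1/149 = 1.0335


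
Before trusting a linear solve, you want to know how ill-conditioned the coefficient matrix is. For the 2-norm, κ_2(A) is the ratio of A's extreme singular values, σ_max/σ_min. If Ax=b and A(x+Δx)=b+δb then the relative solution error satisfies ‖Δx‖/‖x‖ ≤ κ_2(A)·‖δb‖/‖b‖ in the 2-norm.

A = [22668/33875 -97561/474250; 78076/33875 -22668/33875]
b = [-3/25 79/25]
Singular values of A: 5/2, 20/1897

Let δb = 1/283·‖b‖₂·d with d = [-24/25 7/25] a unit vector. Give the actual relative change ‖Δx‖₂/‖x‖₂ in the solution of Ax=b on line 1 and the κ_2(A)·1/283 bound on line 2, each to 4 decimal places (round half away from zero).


0.0112
0.8379

from the listed singular values, σ₁ = 5/2, σ_n = 20/1897
κ_2(A) = (5/2) / (20/1897) = 237.1250
worst-case relative error ≤ 237.1250 × 1/283 = 0.8379
solve Ax = b  →  x = [27.7100 90.7200]
2-norm of b is 3.1623; of x, 94.8576
δb = ε·‖b‖·d = [-0.0107 0.0031]; solving A·Δx = δb gives ‖Δx‖ = 1.0599
relative error = 0.0112
realised/bound (from unrounded values) ≈ 0.0133


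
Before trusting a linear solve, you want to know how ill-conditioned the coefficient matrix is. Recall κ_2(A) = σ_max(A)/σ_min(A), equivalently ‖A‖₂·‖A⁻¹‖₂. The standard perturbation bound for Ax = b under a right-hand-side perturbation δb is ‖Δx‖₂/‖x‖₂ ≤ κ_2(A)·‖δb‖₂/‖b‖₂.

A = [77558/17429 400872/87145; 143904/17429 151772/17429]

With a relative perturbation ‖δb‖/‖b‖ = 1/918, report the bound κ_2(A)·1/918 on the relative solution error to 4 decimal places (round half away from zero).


0.2619

AᵀA = [26723604580/303770041 140293820016/1518850205; 140293820016/1518850205 736566859984/7594251025]; tr = 1670222324/9030025, det = 5345344/9030025
char-poly roots: 4624/25 and 1156/361201
κ_2(A) = √(λ_max/λ_min) = √((4624/25) / (1156/361201)) = 240.4000
κ_2(A)·‖δb‖/‖b‖ = 0.2619


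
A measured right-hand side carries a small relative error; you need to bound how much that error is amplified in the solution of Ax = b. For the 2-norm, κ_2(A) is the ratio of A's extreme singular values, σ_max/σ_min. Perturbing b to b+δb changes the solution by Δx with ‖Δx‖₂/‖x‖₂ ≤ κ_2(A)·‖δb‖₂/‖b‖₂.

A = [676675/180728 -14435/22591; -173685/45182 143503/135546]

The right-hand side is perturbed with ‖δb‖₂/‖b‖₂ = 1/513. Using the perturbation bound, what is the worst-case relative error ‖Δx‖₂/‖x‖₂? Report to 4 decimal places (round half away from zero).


0.0391

M = AᵀA = [1118374225/38837824 -31372195/4854728; -31372195/4854728 33405949/21846276]. tr(M)=6305689/207936, det(M)=1890625/831744
char-poly roots: 121/4 and 15625/207936
σ_max=√(121/4)=(11/2), σ_min=√(15625/207936)=(125/456) → κ = 20.0640
perturbation bound = 20.0640·1/513 = 0.0391


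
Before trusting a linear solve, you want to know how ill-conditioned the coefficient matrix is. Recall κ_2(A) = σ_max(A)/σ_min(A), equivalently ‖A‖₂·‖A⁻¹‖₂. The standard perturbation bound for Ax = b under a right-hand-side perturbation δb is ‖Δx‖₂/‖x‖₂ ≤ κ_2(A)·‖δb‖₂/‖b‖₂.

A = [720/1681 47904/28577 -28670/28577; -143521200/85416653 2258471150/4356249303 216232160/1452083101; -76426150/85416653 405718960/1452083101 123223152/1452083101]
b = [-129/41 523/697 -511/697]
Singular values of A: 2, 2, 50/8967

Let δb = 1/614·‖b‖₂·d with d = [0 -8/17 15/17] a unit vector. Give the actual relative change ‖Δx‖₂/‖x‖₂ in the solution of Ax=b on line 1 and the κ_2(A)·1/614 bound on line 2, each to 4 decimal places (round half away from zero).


σ_max = 2, σ_min = 50/8967
condition number: 2 ÷ (50/8967) = 358.6800
κ_2(A)·‖δb‖/‖b‖ = 0.5842
solve Ax = b  →  x = [-39.8551 -83.6088 -153.5789]
‖b‖ = 3.3166, ‖x‖ = 179.3470
δb = ε·‖b‖·d = [0.0000 -0.0025 0.0048]; solving A·Δx = δb gives ‖Δx‖ = 0.9687
realised ‖Δx‖/‖x‖ = 0.0054
tightness: 0.0054 against a bound of 0.5842 (unrounded ratio ≈ 0.0092)

0.0054
0.5842


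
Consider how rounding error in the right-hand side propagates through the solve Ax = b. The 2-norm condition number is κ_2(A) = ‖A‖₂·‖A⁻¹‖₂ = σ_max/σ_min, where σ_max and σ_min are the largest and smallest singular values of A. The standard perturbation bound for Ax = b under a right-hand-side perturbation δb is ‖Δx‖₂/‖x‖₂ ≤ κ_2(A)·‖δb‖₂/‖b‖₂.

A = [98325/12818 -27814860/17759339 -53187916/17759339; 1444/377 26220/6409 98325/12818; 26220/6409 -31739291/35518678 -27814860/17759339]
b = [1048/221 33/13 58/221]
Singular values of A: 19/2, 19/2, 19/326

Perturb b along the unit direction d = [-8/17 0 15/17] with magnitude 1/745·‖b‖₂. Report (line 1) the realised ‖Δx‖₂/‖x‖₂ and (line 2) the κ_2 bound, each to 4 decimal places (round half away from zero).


σ_max = 19/2, σ_min = 19/326
κ = σ_max/σ_min = (19/2)/(19/326) = 163.0000
κ_2(A)·‖δb‖/‖b‖ = 0.2188
solve Ax = b  →  x = [0.5227 30.3077 -16.0942]
‖b‖ = 5.3852, ‖x‖ = 34.3198
δb = ε·‖b‖·d = [-0.0034 0.0000 0.0064]; solving A·Δx = δb gives ‖Δx‖ = 0.1240
relative error = 0.0036
so the bound overstates the realised error by a factor of ≈ 60.5438 (computed from the unrounded values)

0.0036
0.2188


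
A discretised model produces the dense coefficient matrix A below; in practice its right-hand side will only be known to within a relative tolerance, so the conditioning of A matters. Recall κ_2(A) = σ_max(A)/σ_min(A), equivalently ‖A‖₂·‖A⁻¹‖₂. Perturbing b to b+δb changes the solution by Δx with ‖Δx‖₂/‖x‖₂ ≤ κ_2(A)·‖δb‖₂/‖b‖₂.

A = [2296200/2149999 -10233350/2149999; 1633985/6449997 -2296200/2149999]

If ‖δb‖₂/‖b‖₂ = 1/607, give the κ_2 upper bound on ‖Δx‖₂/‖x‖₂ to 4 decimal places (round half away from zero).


AᵀA = [29817202225/24748638489 -14722469000/2749848721; -14722469000/2749848721 65433662500/2749848721]; tr = 368066725/14722569, det = 62500/14722569
λ_max, λ_min = (368066725/14722569 ± √135469433409975625/216754037959761)/2 = 25, 2500/14722569
κ = σ_max/σ_min = 5/(50/3837) = 383.7000
perturbation bound = 383.7000·1/607 = 0.6321

0.6321


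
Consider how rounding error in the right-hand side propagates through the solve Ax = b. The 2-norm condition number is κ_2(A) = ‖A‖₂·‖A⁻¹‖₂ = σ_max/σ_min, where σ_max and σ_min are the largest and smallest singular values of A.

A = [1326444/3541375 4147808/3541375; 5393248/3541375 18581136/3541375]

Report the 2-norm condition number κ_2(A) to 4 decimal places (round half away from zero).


form AᵀA = [3670027088/1492128125 12577574016/1492128125; 12577574016/1492128125 43124678912/1492128125] with trace 374357648/11937025 and determinant 9834496/298425625
char-poly roots: 784/25 and 12544/11937025
so κ_2 = √((784/25) / (12544/11937025)) = 172.7500

172.7500


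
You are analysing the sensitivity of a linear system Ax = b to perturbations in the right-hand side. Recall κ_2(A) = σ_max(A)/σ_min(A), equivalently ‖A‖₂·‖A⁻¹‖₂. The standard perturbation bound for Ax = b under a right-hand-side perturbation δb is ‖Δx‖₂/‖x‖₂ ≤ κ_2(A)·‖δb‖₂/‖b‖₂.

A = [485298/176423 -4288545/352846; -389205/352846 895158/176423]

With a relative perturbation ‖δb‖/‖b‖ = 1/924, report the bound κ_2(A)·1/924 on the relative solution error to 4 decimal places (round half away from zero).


form AᵀA = [6470633889/736688164 -7188231600/184172041; -7188231600/184172041 127792009449/736688164] with trace 39935349/219122 and determinant 531441/1752976
solving λ² − 39935349/219122·λ + 531441/1752976 = 0 gives λ = 729/4, 729/438244
so κ_2 = √((729/4) / (729/438244)) = 331.0000
bound on ‖Δx‖/‖x‖: κ·ε = 331.0000·1/924 = 0.3582

0.3582


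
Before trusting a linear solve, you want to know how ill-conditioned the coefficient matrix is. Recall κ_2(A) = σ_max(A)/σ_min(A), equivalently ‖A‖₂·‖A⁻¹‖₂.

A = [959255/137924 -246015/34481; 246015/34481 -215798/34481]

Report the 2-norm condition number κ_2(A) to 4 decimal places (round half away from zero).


M = AᵀA = [2245593625/22619536 -533114505/5654884; -533114505/5654884 127339069/1413721]. tr(M)=5092769/26896, det(M)=366025/6724
char-poly roots: 3025/16 and 484/1681
so κ_2 = √((3025/16) / (484/1681)) = 25.6250

25.6250


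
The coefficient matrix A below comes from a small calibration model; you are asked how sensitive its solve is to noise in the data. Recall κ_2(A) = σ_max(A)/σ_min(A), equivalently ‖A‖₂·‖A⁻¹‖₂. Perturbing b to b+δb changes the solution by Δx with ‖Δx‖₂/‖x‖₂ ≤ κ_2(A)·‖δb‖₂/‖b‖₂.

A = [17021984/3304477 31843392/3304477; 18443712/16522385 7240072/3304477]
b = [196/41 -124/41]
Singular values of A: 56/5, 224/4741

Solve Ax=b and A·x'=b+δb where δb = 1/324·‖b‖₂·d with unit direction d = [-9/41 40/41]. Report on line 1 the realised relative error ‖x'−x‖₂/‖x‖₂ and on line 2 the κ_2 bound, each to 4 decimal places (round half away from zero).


0.0044
0.7316

largest singular value 56/5, smallest 224/4741
κ_2(A) = (56/5) / (224/4741) = 237.0500
κ_2(A)·‖δb‖/‖b‖ = 0.7316
solve Ax = b  →  x = [74.8687 -39.5252]
‖b‖₂ = 5.6569 and ‖x‖₂ = 84.6615
re-solving with b+δb shifts x by Δx of norm 0.3695
dividing the unrounded norms, ‖Δx‖/‖x‖ = 0.0044
realised/bound (from unrounded values) ≈ 0.0060


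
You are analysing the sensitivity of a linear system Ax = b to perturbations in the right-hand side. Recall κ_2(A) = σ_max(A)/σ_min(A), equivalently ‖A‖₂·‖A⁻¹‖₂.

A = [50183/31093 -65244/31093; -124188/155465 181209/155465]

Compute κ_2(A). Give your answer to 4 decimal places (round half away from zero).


AᵀA = [271214521/83631025 -361098528/83631025; -361098528/83631025 481855329/83631025]; tr = 30122794/3345241, det = 140625/3345241
eigenvalues of AᵀA: λ = (tr ± √(tr²−4·det))/2 = 9, 15625/3345241
σ_max=√9=3, σ_min=√(15625/3345241)=(125/1829) → κ = 43.8960

43.8960


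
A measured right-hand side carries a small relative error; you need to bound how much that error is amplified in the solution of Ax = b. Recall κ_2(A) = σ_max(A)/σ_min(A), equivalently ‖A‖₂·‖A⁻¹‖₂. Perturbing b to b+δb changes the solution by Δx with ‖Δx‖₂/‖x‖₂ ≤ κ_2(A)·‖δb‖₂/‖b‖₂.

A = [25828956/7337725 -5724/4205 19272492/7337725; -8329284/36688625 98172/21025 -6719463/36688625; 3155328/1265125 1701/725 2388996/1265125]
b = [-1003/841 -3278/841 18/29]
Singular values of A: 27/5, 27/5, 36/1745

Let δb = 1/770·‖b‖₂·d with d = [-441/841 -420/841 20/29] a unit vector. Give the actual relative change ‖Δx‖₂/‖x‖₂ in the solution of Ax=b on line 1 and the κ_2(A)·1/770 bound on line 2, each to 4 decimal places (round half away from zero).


0.0018
0.3399

from the listed singular values, σ₁ = 27/5, σ_n = 36/1745
condition number: (27/5) ÷ (36/1745) = 261.7500
perturbation bound = 261.7500·1/770 = 0.3399
solve Ax = b  →  x = [-87.3093 -0.5185 116.2889]
‖b‖ = 4.1231, ‖x‖ = 145.4176
δb = ε·‖b‖·d = [-0.0028 -0.0027 0.0037]; solving A·Δx = δb gives ‖Δx‖ = 0.2596
relative error = 0.0018
tightness: 0.0018 against a bound of 0.3399 (unrounded ratio ≈ 0.0053)


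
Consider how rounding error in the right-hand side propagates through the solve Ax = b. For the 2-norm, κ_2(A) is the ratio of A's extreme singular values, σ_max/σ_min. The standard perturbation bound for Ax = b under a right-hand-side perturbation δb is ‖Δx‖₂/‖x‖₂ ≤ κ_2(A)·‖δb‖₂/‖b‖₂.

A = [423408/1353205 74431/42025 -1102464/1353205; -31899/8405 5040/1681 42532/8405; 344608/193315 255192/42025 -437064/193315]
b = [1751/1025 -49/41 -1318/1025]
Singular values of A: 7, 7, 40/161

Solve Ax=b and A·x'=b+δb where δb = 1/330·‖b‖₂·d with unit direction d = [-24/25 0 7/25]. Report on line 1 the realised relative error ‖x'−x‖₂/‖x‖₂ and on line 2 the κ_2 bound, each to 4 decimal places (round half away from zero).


largest singular value 7, smallest 40/161
condition number: 7 ÷ (40/161) = 28.1750
κ_2(A)·‖δb‖/‖b‖ = 0.0854
solve Ax = b  →  x = [-6.3752 -0.1707 -4.9164]
2-norm of b is 2.4495; of x, 8.0525
Δx = A⁻¹·δb where δb = 1/330·2.4495·d; ‖Δx‖ = 0.0299
realised ‖Δx‖/‖x‖ = 0.0037
realised/bound (from unrounded values) ≈ 0.0435

0.0037
0.0854


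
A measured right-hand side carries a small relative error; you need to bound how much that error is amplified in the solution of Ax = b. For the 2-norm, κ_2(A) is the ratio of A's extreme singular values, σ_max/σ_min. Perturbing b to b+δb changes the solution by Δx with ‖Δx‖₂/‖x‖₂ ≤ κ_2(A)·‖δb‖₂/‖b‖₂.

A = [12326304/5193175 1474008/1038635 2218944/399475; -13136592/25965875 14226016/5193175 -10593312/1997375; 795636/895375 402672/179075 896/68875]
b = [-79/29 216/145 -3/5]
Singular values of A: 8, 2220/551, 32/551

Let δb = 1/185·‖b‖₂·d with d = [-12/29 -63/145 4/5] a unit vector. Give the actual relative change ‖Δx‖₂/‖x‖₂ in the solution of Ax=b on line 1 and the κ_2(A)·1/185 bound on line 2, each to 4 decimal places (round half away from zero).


largest singular value 8, smallest 32/551
κ_2(A) = 8 / (32/551) = 137.7500
worst-case relative error ≤ 137.7500 × 1/185 = 0.7446
solve Ax = b  →  x = [-0.1924 -0.1887 -0.3600]
2-norm of b is 3.1623; of x, 0.4497
re-solving with b+δb shifts x by Δx of norm 0.2943
dividing the unrounded norms, ‖Δx‖/‖x‖ = 0.6545
tightness: 0.6545 against a bound of 0.7446 (unrounded ratio ≈ 0.8790)

0.6545
0.7446


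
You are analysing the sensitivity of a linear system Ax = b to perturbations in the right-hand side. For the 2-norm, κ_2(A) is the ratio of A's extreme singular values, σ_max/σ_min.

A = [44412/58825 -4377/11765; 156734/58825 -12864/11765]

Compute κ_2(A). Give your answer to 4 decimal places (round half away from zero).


54.3000

form AᵀA = [3266212/425893 -1360380/425893; -1360380/425893 568125/425893] with trace 294949/32761 and determinant 900/32761
λ_max, λ_min = (294949/32761 ± √86876973001/1073283121)/2 = 9, 100/32761
σ_max=√9=3, σ_min=√(100/32761)=(10/181) → κ = 54.3000


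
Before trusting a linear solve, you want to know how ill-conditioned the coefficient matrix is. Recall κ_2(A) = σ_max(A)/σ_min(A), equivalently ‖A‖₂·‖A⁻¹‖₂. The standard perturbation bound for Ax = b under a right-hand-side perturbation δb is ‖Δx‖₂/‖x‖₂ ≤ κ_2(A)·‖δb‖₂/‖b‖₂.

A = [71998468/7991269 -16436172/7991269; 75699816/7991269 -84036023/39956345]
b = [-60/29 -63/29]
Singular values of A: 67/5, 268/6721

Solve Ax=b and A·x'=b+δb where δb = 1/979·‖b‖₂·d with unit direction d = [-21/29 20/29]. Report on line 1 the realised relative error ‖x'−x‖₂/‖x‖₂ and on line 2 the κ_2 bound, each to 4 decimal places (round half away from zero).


0.3433
0.3433

largest singular value 67/5, smallest 268/6721
κ = σ_max/σ_min = (67/5)/(268/6721) = 336.0500
bound on ‖Δx‖/‖x‖: κ·ε = 336.0500·1/979 = 0.3433
solve Ax = b  →  x = [-0.2184 0.0491]
2-norm of b is 3.0000; of x, 0.2239
Δx = A⁻¹·δb where δb = 1/979·3.0000·d; ‖Δx‖ = 0.0768
dividing the unrounded norms, ‖Δx‖/‖x‖ = 0.3433
tightness: 0.3433 against a bound of 0.3433; the bound is attained (ratio 1)


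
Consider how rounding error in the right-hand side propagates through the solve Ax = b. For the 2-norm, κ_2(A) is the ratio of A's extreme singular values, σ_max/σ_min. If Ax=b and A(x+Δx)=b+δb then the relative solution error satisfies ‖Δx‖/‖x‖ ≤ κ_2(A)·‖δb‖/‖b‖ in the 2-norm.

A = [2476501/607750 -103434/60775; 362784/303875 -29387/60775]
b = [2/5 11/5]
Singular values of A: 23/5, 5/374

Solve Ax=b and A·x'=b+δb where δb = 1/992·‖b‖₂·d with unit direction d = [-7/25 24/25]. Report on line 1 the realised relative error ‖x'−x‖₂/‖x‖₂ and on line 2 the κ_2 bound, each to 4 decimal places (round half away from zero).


from the listed singular values, σ₁ = 23/5, σ_n = 5/374
condition number: (23/5) ÷ (5/374) = 344.0800
κ_2(A)·‖δb‖/‖b‖ = 0.3469
solve Ax = b  →  x = [57.7391 138.0087]
2-norm of b is 2.2361; of x, 149.6002
δb = ε·‖b‖·d = [-0.0006 0.0022]; solving A·Δx = δb gives ‖Δx‖ = 0.1686
dividing the unrounded norms, ‖Δx‖/‖x‖ = 0.0011
tightness: 0.0011 against a bound of 0.3469 (unrounded ratio ≈ 0.0032)

0.0011
0.3469


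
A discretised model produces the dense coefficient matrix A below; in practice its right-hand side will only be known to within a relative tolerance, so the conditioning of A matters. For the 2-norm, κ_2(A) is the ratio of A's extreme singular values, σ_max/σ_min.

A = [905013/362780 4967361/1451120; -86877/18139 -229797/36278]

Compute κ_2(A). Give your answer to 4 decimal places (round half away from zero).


136.5760

AᵀA = [13280601321/455395600 70819326837/1821582400; 70819326837/1821582400 377734717089/7286329600]; tr = 23608973529/291453184, det = 102515625/291453184
λ_max, λ_min = (23608973529/291453184 ± √557264117071758713841/84944958463737856)/2 = 81, 1265625/291453184
so κ_2 = √(81 / (1265625/291453184)) = 136.5760


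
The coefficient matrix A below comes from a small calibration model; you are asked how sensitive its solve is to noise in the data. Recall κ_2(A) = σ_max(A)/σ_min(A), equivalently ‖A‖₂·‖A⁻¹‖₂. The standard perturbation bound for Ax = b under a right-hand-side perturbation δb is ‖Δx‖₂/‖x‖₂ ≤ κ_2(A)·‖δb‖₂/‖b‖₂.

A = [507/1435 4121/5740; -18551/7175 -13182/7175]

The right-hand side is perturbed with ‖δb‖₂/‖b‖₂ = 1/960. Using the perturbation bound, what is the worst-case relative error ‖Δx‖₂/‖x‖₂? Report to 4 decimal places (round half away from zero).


AᵀA = [208546/30625 612963/122500; 612963/122500 1906489/490000]; tr = 209729/19600, det = 28561/19600
λ_max, λ_min = (209729/19600 ± √41747071041/384160000)/2 = 169/16, 169/1225
κ = σ_max/σ_min = (13/4)/(13/35) = 8.7500
worst-case relative error ≤ 8.7500 × 1/960 = 0.0091

0.0091


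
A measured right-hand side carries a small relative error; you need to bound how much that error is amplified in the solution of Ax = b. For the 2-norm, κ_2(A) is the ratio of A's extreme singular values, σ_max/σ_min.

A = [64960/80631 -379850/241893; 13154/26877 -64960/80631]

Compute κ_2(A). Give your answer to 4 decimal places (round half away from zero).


M = AᵀA = [19989796/22496049 -111991040/67488147; -111991040/67488147 630672100/202464441]. tr(M)=2804776/700569, det(M)=10000/700569
eigenvalues of AᵀA: λ = (tr ± √(tr²−4·det))/2 = 4, 2500/700569
κ = σ_max/σ_min = 2/(50/837) = 33.4800

33.4800


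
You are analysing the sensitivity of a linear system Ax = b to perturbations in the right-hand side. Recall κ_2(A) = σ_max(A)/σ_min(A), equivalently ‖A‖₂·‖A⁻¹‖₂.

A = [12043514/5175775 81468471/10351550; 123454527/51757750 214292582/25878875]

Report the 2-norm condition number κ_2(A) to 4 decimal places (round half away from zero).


285.5600

form AᵀA = [35369373583369/3185332562500 30311864522352/796333140625; 30311864522352/796333140625 415711102232881/3185332562500] with trace 360864380653/2548266050 and determinant 200533921/815445136
solving λ² − 360864380653/2548266050·λ + 200533921/815445136 = 0 gives λ = 14161/100, 354025/203861284
σ_max=√(14161/100)=(119/10), σ_min=√(354025/203861284)=(595/14278) → κ = 285.5600


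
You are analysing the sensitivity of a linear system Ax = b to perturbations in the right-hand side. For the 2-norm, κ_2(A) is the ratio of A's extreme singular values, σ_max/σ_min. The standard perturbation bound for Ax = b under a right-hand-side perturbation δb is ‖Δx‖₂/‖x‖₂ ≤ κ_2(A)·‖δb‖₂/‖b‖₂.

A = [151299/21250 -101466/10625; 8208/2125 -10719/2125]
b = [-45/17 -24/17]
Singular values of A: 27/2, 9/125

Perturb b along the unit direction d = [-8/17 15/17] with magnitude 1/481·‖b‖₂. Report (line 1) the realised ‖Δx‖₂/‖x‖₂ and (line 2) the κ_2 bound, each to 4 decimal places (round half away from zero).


σ_max = 27/2, σ_min = 9/125
κ_2(A) = (27/2) / (9/125) = 187.5000
κ_2(A)·‖δb‖/‖b‖ = 0.3898
solve Ax = b  →  x = [-0.1333 0.1778]
‖b‖ = 3.0000, ‖x‖ = 0.2222
Δx = A⁻¹·δb where δb = 1/481·3.0000·d; ‖Δx‖ = 0.0866
dividing the unrounded norms, ‖Δx‖/‖x‖ = 0.3898
tightness: 0.3898 against a bound of 0.3898; the bound is attained (ratio 1)

0.3898
0.3898


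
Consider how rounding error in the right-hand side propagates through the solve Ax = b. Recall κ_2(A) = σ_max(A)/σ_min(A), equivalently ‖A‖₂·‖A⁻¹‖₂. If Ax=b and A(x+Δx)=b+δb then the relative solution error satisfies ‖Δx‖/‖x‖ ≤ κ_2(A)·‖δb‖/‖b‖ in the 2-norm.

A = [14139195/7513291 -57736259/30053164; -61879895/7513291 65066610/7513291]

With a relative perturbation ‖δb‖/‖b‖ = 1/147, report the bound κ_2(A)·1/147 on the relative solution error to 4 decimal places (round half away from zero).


form AᵀA = [2396810375050/33580929001 -10066391554905/134323716004; -10066391554905/134323716004 42279652227001/537294864016] with trace 95872316561/638876176 and determinant 144120025/638876176
λ_max, λ_min = (95872316561/638876176 ± √9191132783370766769121/408162768260382976)/2 = 2401/16, 60025/39929761
so κ_2 = √((2401/16) / (60025/39929761)) = 315.9500
bound on ‖Δx‖/‖x‖: κ·ε = 315.9500·1/147 = 2.1493

2.1493


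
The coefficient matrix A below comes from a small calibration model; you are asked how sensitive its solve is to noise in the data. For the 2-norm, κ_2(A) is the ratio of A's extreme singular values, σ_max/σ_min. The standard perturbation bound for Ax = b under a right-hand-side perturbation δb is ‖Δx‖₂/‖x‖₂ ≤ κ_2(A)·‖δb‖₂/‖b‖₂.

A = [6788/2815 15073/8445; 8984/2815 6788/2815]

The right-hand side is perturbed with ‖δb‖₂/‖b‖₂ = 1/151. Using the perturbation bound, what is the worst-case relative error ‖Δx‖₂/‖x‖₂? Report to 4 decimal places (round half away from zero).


M = AᵀA = [5071568/316969 11410628/950907; 11410628/950907 25675513/2852721]. tr(M)=71319625/2852721, det(M)=40000/2852721
char-poly roots: 25 and 1600/2852721
κ_2(A) = √(λ_max/λ_min) = √(25 / (1600/2852721)) = 211.1250
bound on ‖Δx‖/‖x‖: κ·ε = 211.1250·1/151 = 1.3982

1.3982


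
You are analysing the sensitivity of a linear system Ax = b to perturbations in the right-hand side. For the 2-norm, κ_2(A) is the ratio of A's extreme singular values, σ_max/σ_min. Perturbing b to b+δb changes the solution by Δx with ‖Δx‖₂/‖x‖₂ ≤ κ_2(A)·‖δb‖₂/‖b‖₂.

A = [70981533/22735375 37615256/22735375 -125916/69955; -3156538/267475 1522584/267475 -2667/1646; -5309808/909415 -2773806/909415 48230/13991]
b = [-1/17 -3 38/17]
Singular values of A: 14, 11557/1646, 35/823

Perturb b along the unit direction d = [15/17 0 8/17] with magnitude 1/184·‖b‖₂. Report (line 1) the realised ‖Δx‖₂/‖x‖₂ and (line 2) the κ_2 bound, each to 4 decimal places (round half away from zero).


from the listed singular values, σ₁ = 14, σ_n = 35/823
condition number: 14 ÷ (35/823) = 329.2000
bound on ‖Δx‖/‖x‖: κ·ε = 329.2000·1/184 = 1.7891
solve Ax = b  →  x = [3.9918 13.1761 19.0678]
‖b‖ = 3.7417, ‖x‖ = 23.5186
re-solving with b+δb shifts x by Δx of norm 0.4782
relative error = 0.0203
realised/bound (from unrounded values) ≈ 0.0114

0.0203
1.7891


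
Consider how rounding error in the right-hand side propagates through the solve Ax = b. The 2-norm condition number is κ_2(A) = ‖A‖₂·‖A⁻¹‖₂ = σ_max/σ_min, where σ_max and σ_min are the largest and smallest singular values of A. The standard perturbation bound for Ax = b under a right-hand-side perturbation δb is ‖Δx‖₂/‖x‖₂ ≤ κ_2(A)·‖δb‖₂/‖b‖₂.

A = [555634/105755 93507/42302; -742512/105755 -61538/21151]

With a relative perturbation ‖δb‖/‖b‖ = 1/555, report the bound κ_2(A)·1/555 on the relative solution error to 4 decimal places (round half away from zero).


0.6962

M = AᵀA = [34402128484/447364801 14334107535/447364801; 14334107535/447364801 23891260825/1789459204]. tr(M)=955619969/10588516, det(M)=144400/2647129
char-poly roots: 361/4 and 1600/2647129
κ_2(A) = √(λ_max/λ_min) = √((361/4) / (1600/2647129)) = 386.4125
κ_2(A)·‖δb‖/‖b‖ = 0.6962


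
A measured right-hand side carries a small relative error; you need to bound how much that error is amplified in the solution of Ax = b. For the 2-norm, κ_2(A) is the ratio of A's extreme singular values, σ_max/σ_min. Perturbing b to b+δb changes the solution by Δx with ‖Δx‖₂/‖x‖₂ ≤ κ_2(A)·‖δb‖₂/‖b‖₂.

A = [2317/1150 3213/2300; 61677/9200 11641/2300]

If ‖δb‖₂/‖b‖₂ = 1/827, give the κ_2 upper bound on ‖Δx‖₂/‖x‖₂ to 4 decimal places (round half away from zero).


0.1112

form AᵀA = [6636217/135424 1244061/33856; 1244061/33856 116669/4232] with trace 10369625/135424 and determinant 1500625/2166784
char-poly roots: 1225/16 and 1225/135424
κ = σ_max/σ_min = (35/4)/(35/368) = 92.0000
bound on ‖Δx‖/‖x‖: κ·ε = 92.0000·1/827 = 0.1112


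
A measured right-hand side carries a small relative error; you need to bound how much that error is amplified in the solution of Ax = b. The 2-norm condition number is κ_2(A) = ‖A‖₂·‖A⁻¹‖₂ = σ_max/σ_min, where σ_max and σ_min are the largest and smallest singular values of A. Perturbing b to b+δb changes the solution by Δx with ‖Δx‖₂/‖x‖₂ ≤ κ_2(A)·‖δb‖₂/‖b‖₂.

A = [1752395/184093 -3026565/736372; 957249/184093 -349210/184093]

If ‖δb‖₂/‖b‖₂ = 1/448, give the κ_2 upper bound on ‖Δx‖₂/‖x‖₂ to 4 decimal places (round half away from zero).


0.0930

form AᵀA = [13796587834/117267241 -22978758015/469068964; -22978758015/469068964 38447258425/1876275856] with trace 1533684401/11102224 and determinant 121992025/11102224
eigenvalues of AᵀA: λ = (tr ± √(tr²−4·det))/2 = 2209/16, 55225/693889
σ_max=√(2209/16)=(47/4), σ_min=√(55225/693889)=(235/833) → κ = 41.6500
κ_2(A)·‖δb‖/‖b‖ = 0.0930


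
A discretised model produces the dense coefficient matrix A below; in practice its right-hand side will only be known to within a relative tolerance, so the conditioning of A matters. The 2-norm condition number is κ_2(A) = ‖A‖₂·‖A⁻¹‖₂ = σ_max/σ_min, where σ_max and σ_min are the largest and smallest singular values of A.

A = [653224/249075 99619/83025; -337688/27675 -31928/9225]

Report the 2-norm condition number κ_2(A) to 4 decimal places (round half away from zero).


30.3750

M = AᵀA = [1149719168/7381125 111646808/2460375; 111646808/2460375 11004773/820125]. tr(M)=9990097/59049, det(M)=1827904/59049
solving λ² − 9990097/59049·λ + 1827904/59049 = 0 gives λ = 169, 10816/59049
so κ_2 = √(169 / (10816/59049)) = 30.3750


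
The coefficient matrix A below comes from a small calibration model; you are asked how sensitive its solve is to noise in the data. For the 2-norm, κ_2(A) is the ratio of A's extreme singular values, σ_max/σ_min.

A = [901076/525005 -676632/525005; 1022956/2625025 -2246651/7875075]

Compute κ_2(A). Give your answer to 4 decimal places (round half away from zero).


384.1500

AᵀA = [12697732256/4099200625 -28569595076/12297601875; -28569595076/12297601875 64282798921/36892805625]; tr = 7142495569/1475712225, det = 234256/1475712225
λ_max, λ_min = (7142495569/1475712225 ± √51013860175412715361/2177726571014450625)/2 = 121/25, 1936/59028489
so κ_2 = √((121/25) / (1936/59028489)) = 384.1500


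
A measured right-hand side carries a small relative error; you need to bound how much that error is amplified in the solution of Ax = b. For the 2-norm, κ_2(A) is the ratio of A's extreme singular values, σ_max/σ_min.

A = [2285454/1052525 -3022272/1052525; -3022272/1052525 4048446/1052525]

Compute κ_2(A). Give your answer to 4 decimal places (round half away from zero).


M = AᵀA = [574297121124/44312355025 -765710744832/44312355025; -765710744832/44312355025 1020961722276/44312355025]. tr(M)=63810353736/1772494201, det(M)=20250000/1772494201
char-poly roots: 36 and 562500/1772494201
σ_max=√36=6, σ_min=√(562500/1772494201)=(750/42101) → κ = 336.8080

336.8080


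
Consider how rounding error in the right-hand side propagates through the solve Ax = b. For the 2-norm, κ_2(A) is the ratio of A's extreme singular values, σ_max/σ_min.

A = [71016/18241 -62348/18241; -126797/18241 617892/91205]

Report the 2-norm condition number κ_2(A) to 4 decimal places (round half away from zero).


M = AᵀA = [73082185/1151329 -347700276/5756645; -347700276/5756645 1657343776/28783225]. tr(M)=4143161/34225, det(M)=234256/34225
λ_max, λ_min = (4143161/34225 ± √17133713425521/1171350625)/2 = 121, 1936/34225
κ = σ_max/σ_min = 11/(44/185) = 46.2500

46.2500


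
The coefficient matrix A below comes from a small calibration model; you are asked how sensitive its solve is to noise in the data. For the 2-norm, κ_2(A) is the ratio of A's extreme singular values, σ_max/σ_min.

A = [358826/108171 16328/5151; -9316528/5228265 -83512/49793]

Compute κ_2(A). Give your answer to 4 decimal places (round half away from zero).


318.1500

form AᵀA = [12070159903204/851255343225 109477845776/8107193745; 109477845776/8107193745 993016960/77211369] with trace 27370002244/1012194225 and determinant 7311616/1012194225
solving λ² − 27370002244/1012194225·λ + 7311616/1012194225 = 0 gives λ = 676/25, 10816/40487769
κ_2(A) = √(λ_max/λ_min) = √((676/25) / (10816/40487769)) = 318.1500


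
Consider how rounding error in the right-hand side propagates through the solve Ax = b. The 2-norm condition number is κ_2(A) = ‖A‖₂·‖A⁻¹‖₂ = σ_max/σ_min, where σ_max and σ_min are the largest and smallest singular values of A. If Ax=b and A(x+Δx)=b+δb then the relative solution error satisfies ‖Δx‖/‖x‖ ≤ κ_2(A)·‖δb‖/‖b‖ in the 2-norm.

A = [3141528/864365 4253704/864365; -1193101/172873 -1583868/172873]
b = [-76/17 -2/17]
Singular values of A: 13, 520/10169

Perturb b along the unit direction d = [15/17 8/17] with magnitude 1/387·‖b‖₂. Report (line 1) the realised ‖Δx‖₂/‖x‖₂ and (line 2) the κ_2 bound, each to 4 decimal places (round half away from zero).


from the listed singular values, σ₁ = 13, σ_n = 520/10169
condition number: 13 ÷ (520/10169) = 254.2250
worst-case relative error ≤ 254.2250 × 1/387 = 0.6569
solve Ax = b  →  x = [62.4862 -47.0569]
‖b‖₂ = 4.4721 and ‖x‖₂ = 78.2232
δb = ε·‖b‖·d = [0.0102 0.0054]; solving A·Δx = δb gives ‖Δx‖ = 0.2260
realised ‖Δx‖/‖x‖ = 0.0029
realised/bound (from unrounded values) ≈ 0.0044

0.0029
0.6569


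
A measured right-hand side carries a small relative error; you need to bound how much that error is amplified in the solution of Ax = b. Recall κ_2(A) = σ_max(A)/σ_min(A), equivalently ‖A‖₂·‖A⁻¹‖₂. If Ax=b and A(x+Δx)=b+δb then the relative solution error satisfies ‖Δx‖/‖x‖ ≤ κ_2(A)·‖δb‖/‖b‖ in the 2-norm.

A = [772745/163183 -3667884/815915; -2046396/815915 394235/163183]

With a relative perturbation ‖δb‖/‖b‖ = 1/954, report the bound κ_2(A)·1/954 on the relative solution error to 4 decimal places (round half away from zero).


0.3470

form AᵀA = [66145700569/2303520025 -2519792352/92140801; -2519792352/92140801 59996207329/2303520025] with trace 149990378/2739025 and determinant 1874161/68475625
λ_max, λ_min = (149990378/2739025 ± √899851686110784/300090318025)/2 = 1369/25, 1369/2739025
κ_2(A) = √(λ_max/λ_min) = √((1369/25) / (1369/2739025)) = 331.0000
worst-case relative error ≤ 331.0000 × 1/954 = 0.3470


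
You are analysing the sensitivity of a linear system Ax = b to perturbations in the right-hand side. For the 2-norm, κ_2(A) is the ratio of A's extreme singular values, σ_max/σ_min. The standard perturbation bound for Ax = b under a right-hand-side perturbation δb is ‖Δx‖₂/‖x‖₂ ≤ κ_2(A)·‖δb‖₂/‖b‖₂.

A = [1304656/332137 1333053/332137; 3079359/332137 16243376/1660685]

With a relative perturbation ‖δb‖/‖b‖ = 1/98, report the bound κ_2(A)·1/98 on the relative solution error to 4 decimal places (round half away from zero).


1.7980

M = AᵀA = [66180941593/652751401 347426414496/3263757005; 347426414496/3263757005 1824100718329/16318785025]. tr(M)=4136295194/19404025, det(M)=28398241/19404025
solving λ² − 4136295194/19404025·λ + 28398241/19404025 = 0 gives λ = 5329/25, 5329/776161
σ_max=√(5329/25)=(73/5), σ_min=√(5329/776161)=(73/881) → κ = 176.2000
worst-case relative error ≤ 176.2000 × 1/98 = 1.7980


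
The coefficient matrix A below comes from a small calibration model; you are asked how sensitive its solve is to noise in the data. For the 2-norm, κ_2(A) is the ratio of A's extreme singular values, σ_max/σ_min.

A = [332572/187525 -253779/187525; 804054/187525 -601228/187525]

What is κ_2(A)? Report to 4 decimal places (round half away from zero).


288.5000

AᵀA = [179196916/8323225 -134395164/8323225; -134395164/8323225 100799737/8323225]; tr = 279996653/8323225, det = 2829124/208080625
eigenvalues of AᵀA: λ = (tr ± √(tr²−4·det))/2 = 841/25, 3364/8323225
σ_max=√(841/25)=(29/5), σ_min=√(3364/8323225)=(58/2885) → κ = 288.5000


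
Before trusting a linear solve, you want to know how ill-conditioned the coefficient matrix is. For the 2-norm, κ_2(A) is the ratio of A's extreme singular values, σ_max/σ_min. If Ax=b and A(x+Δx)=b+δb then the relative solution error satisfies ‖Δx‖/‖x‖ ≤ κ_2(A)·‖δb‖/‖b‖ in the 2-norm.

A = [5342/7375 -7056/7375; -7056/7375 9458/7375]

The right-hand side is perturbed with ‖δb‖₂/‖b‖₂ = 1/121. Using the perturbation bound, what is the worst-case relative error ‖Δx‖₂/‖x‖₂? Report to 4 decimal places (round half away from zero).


form AᵀA = [3132964/2175625 -4177152/2175625; -4177152/2175625 5569636/2175625] with trace 348104/87025 and determinant 16/87025
solving λ² − 348104/87025·λ + 16/87025 = 0 gives λ = 4, 4/87025
σ_max=√4=2, σ_min=√(4/87025)=(2/295) → κ = 295.0000
perturbation bound = 295.0000·1/121 = 2.4380

2.4380
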